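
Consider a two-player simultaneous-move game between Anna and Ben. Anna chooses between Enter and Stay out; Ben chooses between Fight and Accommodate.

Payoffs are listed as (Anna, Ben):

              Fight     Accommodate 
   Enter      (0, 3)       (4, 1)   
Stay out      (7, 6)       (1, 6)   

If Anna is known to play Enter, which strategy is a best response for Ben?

Fight

Against Enter, Ben earns 3 from Fight and 1 from Accommodate.
So Fight is the best response.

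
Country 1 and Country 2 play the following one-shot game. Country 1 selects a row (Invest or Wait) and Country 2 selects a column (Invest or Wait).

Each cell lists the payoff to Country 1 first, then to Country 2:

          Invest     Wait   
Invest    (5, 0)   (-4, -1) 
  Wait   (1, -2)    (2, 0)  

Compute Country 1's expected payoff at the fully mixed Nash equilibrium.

First find q, the probability Country 2 plays Invest, from Country 1's indifference between Invest and Wait: 5q − 4(1−q) = q + 2(1−q), giving q = 3/5.
Since Country 1 is indifferent in equilibrium, Country 1's expected payoff equals the payoff from either row against (3/5, 2/5). Using Invest: 5(3/5) − 4(2/5) = 7/5.

7/5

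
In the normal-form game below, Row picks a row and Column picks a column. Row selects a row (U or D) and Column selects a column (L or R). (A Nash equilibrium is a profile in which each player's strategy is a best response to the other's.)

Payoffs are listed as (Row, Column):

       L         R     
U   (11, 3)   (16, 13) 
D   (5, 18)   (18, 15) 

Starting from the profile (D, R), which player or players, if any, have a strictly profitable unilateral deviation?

Column

Row at (D, R) earns 18; deviating to U yields 16 — not better.
Column earns 15; deviating to L yields 18 — a strict improvement.
Only Column has a strictly profitable deviation.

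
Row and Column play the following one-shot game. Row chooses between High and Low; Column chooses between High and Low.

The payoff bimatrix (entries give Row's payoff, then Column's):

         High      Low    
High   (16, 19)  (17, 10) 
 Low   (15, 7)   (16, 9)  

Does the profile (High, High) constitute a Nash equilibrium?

Yes

At (High, High), Row earns 16; switching to Low would give 15, so Row has no profitable deviation.
Column earns 19; switching to Low would give 10, so Column has no profitable deviation.
Neither player can gain by a unilateral deviation, so this profile is a Nash equilibrium.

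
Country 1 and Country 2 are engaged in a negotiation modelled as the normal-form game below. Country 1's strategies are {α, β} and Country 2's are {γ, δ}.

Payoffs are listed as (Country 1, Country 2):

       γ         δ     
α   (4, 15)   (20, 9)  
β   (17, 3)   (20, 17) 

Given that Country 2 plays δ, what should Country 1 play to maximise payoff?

either — both α and β are best responses

Against δ, Country 1 earns 20 from α and 20 from β.
So either strategy is a best response.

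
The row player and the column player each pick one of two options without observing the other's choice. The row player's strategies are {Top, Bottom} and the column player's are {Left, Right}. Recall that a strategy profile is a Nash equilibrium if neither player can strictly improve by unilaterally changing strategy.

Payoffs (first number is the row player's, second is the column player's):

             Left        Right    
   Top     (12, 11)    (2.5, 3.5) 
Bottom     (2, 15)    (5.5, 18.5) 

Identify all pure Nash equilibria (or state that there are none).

(Top, Left) and (Bottom, Right)

(Top, Left): the row player gets 12 ≥ 2 from Bottom, and the column player gets 11 ≥ 3.5 from Right — Nash equilibrium.
(Top, Right): the row player prefers Bottom (5.5 > 2.5); the column player prefers Left (11 > 3.5) — not an equilibrium.
(Bottom, Left): the row player prefers Top (12 > 2); the column player prefers Right (18.5 > 15) — not an equilibrium.
(Bottom, Right): the row player gets 5.5 ≥ 2.5 from Top, and the column player gets 18.5 ≥ 15 from Left — Nash equilibrium.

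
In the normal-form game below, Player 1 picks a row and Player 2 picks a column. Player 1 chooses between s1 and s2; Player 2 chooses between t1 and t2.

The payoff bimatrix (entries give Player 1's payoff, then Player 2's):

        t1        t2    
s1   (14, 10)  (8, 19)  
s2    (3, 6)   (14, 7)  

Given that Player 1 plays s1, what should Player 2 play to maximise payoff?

t2

Against s1, Player 2 earns 10 from t1 and 19 from t2.
So t2 is the best response.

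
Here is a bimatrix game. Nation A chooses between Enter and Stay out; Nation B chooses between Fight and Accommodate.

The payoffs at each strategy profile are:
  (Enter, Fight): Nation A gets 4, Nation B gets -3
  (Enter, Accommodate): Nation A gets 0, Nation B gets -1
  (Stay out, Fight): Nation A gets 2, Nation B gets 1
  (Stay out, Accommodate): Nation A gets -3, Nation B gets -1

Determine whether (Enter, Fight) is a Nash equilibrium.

At (Enter, Fight), Nation A earns 4; switching to Stay out would give 2, so Nation A has no profitable deviation.
Nation B earns -3; switching to Accommodate would give -1, so Nation B would deviate.
Since at least one player can profitably deviate, this is not a Nash equilibrium.

No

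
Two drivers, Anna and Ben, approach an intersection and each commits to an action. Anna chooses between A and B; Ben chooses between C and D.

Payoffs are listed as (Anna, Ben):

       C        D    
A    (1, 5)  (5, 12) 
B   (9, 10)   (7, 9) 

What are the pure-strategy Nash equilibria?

(A, C): Anna prefers B (9 > 1); Ben prefers D (12 > 5) — not an equilibrium.
(A, D): Anna prefers B (7 > 5) — not an equilibrium.
(B, C): Anna gets 9 ≥ 1 from A, and Ben gets 10 ≥ 9 from D — Nash equilibrium.
(B, D): Ben prefers C (10 > 9) — not an equilibrium.

(B, C)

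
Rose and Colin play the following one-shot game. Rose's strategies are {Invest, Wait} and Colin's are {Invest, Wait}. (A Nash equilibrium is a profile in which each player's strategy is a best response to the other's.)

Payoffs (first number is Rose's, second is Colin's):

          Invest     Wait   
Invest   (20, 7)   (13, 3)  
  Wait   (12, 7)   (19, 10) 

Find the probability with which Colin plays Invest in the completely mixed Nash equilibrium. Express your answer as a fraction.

Let y be the probability that Colin plays Invest. In a completely mixed equilibrium, Rose must be indifferent between Invest and Wait.
Rose's expected payoff from Invest is 20y + 13(1−y); from Wait it is 12y + 19(1−y).
Setting these equal: 7y + 13 = −7y + 19, so y = 3/7.

3/7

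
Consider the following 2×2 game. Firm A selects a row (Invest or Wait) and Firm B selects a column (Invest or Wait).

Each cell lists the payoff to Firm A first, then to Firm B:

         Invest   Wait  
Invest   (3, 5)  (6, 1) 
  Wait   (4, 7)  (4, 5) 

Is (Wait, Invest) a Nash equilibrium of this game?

Yes

At (Wait, Invest), Firm A earns 4; switching to Invest would give 3, so Firm A has no profitable deviation.
Firm B earns 7; switching to Wait would give 5, so Firm B has no profitable deviation.
Neither player can gain by a unilateral deviation, so this profile is a Nash equilibrium.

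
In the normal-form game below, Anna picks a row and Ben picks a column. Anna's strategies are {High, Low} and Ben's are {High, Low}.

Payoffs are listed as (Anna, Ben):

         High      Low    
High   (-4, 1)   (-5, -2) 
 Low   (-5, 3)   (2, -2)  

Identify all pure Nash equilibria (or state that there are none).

(High, High): Anna gets -4 ≥ -5 from Low, and Ben gets 1 ≥ -2 from Low — Nash equilibrium.
(High, Low): Anna prefers Low (2 > -5); Ben prefers High (1 > -2) — not an equilibrium.
(Low, High): Anna prefers High (-4 > -5) — not an equilibrium.
(Low, Low): Ben prefers High (3 > -2) — not an equilibrium.

(High, High)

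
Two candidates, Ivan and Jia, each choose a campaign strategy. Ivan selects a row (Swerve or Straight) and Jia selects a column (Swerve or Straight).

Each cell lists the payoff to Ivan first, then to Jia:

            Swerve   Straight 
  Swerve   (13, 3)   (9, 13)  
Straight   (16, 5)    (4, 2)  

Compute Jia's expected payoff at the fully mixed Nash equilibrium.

First find p, the probability Ivan plays Swerve, from Jia's indifference between Swerve and Straight: 3p + 5(1−p) = 13p + 2(1−p), giving p = 3/13.
Since Jia is indifferent in equilibrium, Jia's expected payoff equals the payoff from either column against (3/13, 10/13). Using Swerve: 3(3/13) + 5(10/13) = 59/13.

59/13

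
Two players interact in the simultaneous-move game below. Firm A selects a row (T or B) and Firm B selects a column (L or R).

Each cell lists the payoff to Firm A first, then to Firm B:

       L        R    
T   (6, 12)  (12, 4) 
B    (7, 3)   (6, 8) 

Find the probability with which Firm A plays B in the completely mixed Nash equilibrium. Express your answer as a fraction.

8/13

Let r be the probability that Firm A plays T. In a completely mixed equilibrium, Firm B must be indifferent between L and R.
Firm B's expected payoff from L is 12r + 3(1−r); from R it is 4r + 8(1−r).
Setting these equal: 9r + 3 = −4r + 8, so r = 5/13.
Therefore Firm A plays B with probability 1 − 5/13 = 8/13.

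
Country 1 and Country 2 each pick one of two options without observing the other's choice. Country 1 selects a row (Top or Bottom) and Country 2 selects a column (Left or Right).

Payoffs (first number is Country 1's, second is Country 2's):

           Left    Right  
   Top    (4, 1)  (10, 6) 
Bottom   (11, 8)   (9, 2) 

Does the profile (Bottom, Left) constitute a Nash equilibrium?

Yes

At (Bottom, Left), Country 1 earns 11; switching to Top would give 4, so Country 1 has no profitable deviation.
Country 2 earns 8; switching to Right would give 2, so Country 2 has no profitable deviation.
Neither player can gain by a unilateral deviation, so this profile is a Nash equilibrium.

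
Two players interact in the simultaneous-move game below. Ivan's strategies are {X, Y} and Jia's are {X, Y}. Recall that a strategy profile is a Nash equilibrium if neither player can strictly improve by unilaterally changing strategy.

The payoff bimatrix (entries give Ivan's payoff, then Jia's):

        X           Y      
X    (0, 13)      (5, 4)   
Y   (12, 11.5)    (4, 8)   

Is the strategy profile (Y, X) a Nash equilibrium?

At (Y, X), Ivan earns 12; switching to X would give 0, so Ivan has no profitable deviation.
Jia earns 11.5; switching to Y would give 8, so Jia has no profitable deviation.
Neither player can gain by a unilateral deviation, so this profile is a Nash equilibrium.

Yes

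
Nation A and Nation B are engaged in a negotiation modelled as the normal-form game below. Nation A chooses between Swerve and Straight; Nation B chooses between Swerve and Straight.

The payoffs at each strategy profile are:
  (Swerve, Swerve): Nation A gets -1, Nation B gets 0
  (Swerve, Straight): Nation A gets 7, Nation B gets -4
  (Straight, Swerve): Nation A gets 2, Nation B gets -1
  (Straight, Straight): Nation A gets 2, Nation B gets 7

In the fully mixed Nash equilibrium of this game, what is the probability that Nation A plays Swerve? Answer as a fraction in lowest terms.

2/3

Let r be the probability that Nation A plays Swerve. In a completely mixed equilibrium, Nation B must be indifferent between Swerve and Straight.
Nation B's expected payoff from Swerve is −(1−r); from Straight it is −4r + 7(1−r).
Setting these equal: r − 1 = −11r + 7, so r = 2/3.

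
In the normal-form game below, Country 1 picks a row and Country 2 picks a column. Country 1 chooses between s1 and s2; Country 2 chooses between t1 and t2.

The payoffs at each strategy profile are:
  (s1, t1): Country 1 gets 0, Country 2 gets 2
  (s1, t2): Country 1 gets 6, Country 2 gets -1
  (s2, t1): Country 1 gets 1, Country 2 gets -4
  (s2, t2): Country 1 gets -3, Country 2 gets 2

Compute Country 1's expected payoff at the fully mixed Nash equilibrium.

First find y, the probability Country 2 plays t1, from Country 1's indifference between s1 and s2: 6(1−y) = y − 3(1−y), giving y = 9/10.
Since Country 1 is indifferent in equilibrium, Country 1's expected payoff equals the payoff from either row against (9/10, 1/10). Using s1: 6(1/10) = 3/5.

3/5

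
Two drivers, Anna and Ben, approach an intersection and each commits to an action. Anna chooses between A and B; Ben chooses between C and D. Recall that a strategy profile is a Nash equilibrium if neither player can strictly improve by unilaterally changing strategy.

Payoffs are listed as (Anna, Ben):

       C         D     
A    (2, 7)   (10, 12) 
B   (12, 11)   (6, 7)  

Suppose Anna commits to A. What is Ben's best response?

D

Against A, Ben earns 7 from C and 12 from D.
So D is the best response.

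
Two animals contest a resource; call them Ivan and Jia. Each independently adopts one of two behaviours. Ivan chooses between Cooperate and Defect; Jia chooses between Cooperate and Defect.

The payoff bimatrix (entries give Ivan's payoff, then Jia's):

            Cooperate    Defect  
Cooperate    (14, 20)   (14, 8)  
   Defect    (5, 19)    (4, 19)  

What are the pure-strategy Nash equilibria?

(Cooperate, Cooperate)

(Cooperate, Cooperate): Ivan gets 14 ≥ 5 from Defect, and Jia gets 20 ≥ 8 from Defect — Nash equilibrium.
(Cooperate, Defect): Jia prefers Cooperate (20 > 8) — not an equilibrium.
(Defect, Cooperate): Ivan prefers Cooperate (14 > 5) — not an equilibrium.
(Defect, Defect): Ivan prefers Cooperate (14 > 4) — not an equilibrium.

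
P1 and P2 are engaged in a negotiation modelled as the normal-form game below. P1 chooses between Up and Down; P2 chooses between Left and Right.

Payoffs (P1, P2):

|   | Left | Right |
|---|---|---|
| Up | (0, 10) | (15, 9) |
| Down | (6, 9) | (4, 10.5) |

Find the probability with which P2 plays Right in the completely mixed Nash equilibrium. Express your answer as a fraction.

6/17

Let q be the probability that P2 plays Left. In a completely mixed equilibrium, P1 must be indifferent between Up and Down.
P1's expected payoff from Up is 15(1−q); from Down it is 6q + 4(1−q).
Setting these equal: −15q + 15 = 2q + 4, so q = 11/17.
Therefore P2 plays Right with probability 1 − 11/17 = 6/17.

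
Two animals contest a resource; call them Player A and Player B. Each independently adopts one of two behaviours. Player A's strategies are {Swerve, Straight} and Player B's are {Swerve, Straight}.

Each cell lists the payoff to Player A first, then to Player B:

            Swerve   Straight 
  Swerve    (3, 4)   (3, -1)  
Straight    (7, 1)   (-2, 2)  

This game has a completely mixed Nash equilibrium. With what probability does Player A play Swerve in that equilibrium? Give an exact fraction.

1/6

Let x be the probability that Player A plays Swerve. In a completely mixed equilibrium, Player B must be indifferent between Swerve and Straight.
Player B's expected payoff from Swerve is 4x + (1−x); from Straight it is −x + 2(1−x).
Setting these equal: 3x + 1 = −3x + 2, so x = 1/6.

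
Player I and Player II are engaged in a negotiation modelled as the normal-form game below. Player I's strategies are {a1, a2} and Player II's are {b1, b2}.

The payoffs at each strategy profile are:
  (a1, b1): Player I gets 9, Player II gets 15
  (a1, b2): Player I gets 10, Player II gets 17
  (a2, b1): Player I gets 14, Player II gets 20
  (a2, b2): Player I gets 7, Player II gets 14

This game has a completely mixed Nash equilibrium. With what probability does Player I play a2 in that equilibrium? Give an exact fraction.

Let p be the probability that Player I plays a1. In a completely mixed equilibrium, Player II must be indifferent between b1 and b2.
Player II's expected payoff from b1 is 15p + 20(1−p); from b2 it is 17p + 14(1−p).
Setting these equal: −5p + 20 = 3p + 14, so p = 3/4.
Therefore Player I plays a2 with probability 1 − 3/4 = 1/4.

1/4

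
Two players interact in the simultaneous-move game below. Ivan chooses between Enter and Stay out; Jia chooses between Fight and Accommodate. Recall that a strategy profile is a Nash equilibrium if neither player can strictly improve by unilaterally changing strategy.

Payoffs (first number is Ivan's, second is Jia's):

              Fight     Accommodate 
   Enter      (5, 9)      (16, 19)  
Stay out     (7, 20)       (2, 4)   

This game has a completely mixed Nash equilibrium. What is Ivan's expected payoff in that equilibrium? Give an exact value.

51/8

First find q, the probability Jia plays Fight, from Ivan's indifference between Enter and Stay out: 5q + 16(1−q) = 7q + 2(1−q), giving q = 7/8.
Since Ivan is indifferent in equilibrium, Ivan's expected payoff equals the payoff from either row against (7/8, 1/8). Using Enter: 5(7/8) + 16(1/8) = 51/8.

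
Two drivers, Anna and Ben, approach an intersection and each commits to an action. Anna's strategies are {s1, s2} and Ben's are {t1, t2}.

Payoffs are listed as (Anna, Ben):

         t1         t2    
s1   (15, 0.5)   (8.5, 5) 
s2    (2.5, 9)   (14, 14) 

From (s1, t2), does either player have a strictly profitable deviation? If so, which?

Anna

Anna at (s1, t2) earns 8.5; deviating to s2 yields 14 — a strict improvement.
Ben earns 5; deviating to t1 yields 0.5 — not better.
Only Anna has a strictly profitable deviation.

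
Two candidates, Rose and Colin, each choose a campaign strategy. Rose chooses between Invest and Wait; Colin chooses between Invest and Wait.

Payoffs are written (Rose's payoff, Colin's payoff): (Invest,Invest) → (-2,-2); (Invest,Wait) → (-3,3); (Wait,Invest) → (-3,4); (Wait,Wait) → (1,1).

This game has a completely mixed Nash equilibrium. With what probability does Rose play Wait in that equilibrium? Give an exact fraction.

Let x be the probability that Rose plays Invest. In a completely mixed equilibrium, Colin must be indifferent between Invest and Wait.
Colin's expected payoff from Invest is −2x + 4(1−x); from Wait it is 3x + (1−x).
Setting these equal: −6x + 4 = 2x + 1, so x = 3/8.
Therefore Rose plays Wait with probability 1 − 3/8 = 5/8.

5/8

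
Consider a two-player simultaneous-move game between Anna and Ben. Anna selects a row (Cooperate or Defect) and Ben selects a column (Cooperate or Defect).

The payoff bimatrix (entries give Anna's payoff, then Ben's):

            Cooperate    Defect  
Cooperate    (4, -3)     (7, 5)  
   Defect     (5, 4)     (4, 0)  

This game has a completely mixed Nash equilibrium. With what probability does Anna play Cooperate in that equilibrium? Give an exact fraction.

1/3

Let p be the probability that Anna plays Cooperate. In a completely mixed equilibrium, Ben must be indifferent between Cooperate and Defect.
Ben's expected payoff from Cooperate is −3p + 4(1−p); from Defect it is 5p.
Setting these equal: −7p + 4 = 5p, so p = 1/3.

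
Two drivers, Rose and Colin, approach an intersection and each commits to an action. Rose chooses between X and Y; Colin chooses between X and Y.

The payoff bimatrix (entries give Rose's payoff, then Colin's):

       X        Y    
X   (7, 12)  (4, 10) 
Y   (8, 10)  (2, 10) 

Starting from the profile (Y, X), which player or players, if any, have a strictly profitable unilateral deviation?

Rose at (Y, X) earns 8; deviating to X yields 7 — not better.
Colin earns 10; deviating to Y yields 10 — not better.
Neither player can strictly improve; the profile is a Nash equilibrium.

Neither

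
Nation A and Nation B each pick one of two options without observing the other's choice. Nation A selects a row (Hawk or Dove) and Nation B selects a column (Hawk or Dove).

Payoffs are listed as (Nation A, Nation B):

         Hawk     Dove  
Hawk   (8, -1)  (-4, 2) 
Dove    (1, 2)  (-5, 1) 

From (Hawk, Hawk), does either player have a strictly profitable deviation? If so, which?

Nation B

Nation A at (Hawk, Hawk) earns 8; deviating to Dove yields 1 — not better.
Nation B earns -1; deviating to Dove yields 2 — a strict improvement.
Only Nation B has a strictly profitable deviation.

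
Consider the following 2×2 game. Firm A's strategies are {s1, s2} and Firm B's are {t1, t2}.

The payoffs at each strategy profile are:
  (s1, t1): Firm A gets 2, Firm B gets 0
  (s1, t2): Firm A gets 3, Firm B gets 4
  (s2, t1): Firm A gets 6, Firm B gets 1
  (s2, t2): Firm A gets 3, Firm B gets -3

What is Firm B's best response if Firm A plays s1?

t2

Against s1, Firm B earns 0 from t1 and 4 from t2.
So t2 is the best response.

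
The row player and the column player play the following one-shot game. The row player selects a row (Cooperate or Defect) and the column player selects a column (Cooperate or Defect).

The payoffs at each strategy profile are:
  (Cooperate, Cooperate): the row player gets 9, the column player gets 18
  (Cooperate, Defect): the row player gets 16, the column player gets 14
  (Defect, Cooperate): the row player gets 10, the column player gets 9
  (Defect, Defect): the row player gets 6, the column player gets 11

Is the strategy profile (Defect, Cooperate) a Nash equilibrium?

At (Defect, Cooperate), the row player earns 10; switching to Cooperate would give 9, so the row player has no profitable deviation.
The column player earns 9; switching to Defect would give 11, so the column player would deviate.
Since at least one player can profitably deviate, this is not a Nash equilibrium.

No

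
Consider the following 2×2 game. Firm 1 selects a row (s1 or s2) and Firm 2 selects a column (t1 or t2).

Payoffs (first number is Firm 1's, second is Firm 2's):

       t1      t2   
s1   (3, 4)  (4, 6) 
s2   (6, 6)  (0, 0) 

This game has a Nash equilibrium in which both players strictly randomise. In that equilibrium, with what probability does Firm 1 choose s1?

3/4

Let p be the probability that Firm 1 plays s1. In a completely mixed equilibrium, Firm 2 must be indifferent between t1 and t2.
Firm 2's expected payoff from t1 is 4p + 6(1−p); from t2 it is 6p.
Setting these equal: −2p + 6 = 6p, so p = 3/4.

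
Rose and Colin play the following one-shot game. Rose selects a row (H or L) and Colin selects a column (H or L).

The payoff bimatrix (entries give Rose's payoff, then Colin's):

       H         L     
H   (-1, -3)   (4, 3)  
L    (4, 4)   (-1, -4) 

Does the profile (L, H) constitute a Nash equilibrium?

Yes

At (L, H), Rose earns 4; switching to H would give -1, so Rose has no profitable deviation.
Colin earns 4; switching to L would give -4, so Colin has no profitable deviation.
Neither player can gain by a unilateral deviation, so this profile is a Nash equilibrium.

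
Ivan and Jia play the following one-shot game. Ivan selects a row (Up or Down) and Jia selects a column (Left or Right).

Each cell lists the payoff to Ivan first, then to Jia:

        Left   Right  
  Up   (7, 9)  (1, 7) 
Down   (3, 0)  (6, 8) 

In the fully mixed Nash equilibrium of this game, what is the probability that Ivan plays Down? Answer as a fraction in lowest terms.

1/5

Let r be the probability that Ivan plays Up. In a completely mixed equilibrium, Jia must be indifferent between Left and Right.
Jia's expected payoff from Left is 9r; from Right it is 7r + 8(1−r).
Setting these equal: 9r = −r + 8, so r = 4/5.
Therefore Ivan plays Down with probability 1 − 4/5 = 1/5.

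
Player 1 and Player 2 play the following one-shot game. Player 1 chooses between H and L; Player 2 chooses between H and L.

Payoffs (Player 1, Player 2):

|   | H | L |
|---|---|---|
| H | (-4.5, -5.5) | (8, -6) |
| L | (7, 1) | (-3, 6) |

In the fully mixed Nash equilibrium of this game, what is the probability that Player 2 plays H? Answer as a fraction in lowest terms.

Let y be the probability that Player 2 plays H. In a completely mixed equilibrium, Player 1 must be indifferent between H and L.
Player 1's expected payoff from H is −4.5y + 8(1−y); from L it is 7y − 3(1−y).
Setting these equal: −12.5y + 8 = 10y − 3, so y = 22/45.

22/45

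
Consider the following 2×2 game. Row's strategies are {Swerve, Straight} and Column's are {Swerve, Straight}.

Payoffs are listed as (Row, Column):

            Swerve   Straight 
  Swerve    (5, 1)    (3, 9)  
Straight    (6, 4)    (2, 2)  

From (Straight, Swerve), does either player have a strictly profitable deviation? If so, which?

Row at (Straight, Swerve) earns 6; deviating to Swerve yields 5 — not better.
Column earns 4; deviating to Straight yields 2 — not better.
Neither player can strictly improve; the profile is a Nash equilibrium.

Neither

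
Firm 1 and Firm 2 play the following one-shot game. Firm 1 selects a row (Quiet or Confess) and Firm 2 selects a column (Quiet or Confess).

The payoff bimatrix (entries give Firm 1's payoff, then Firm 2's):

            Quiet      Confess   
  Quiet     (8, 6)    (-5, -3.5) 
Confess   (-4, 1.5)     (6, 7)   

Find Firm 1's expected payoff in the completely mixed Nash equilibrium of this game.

First find y, the probability Firm 2 plays Quiet, from Firm 1's indifference between Quiet and Confess: 8y − 5(1−y) = −4y + 6(1−y), giving y = 11/23.
Since Firm 1 is indifferent in equilibrium, Firm 1's expected payoff equals the payoff from either row against (11/23, 12/23). Using Quiet: 8(11/23) − 5(12/23) = 28/23.

28/23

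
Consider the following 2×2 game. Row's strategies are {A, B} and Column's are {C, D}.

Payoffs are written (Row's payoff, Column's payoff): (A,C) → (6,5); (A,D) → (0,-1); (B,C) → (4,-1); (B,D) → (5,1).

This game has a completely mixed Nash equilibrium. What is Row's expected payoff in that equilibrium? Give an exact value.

30/7

First find q, the probability Column plays C, from Row's indifference between A and B: 6q = 4q + 5(1−q), giving q = 5/7.
Since Row is indifferent in equilibrium, Row's expected payoff equals the payoff from either row against (5/7, 2/7). Using A: 6(5/7) = 30/7.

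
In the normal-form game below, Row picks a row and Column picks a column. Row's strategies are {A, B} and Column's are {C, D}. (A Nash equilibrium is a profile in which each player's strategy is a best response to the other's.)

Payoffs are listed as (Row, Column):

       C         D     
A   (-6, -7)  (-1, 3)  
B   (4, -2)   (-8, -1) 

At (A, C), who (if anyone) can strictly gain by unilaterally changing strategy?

Both

Row at (A, C) earns -6; deviating to B yields 4 — a strict improvement.
Column earns -7; deviating to D yields 3 — a strict improvement.
Both Row and Column have strictly profitable deviations.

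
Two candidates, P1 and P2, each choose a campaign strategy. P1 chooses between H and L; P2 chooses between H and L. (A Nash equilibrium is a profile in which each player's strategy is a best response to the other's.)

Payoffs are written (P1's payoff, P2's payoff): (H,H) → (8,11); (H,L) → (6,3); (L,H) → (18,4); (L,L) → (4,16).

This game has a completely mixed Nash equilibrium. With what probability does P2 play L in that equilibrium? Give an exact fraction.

Let q be the probability that P2 plays H. In a completely mixed equilibrium, P1 must be indifferent between H and L.
P1's expected payoff from H is 8q + 6(1−q); from L it is 18q + 4(1−q).
Setting these equal: 2q + 6 = 14q + 4, so q = 1/6.
Therefore P2 plays L with probability 1 − 1/6 = 5/6.

5/6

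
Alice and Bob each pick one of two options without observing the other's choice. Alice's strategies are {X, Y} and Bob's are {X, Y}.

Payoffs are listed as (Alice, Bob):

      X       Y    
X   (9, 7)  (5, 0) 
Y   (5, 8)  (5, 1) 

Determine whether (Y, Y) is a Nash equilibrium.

At (Y, Y), Alice earns 5; switching to X would give 5, so Alice has no profitable deviation.
Bob earns 1; switching to X would give 8, so Bob would deviate.
Since at least one player can profitably deviate, this is not a Nash equilibrium.

No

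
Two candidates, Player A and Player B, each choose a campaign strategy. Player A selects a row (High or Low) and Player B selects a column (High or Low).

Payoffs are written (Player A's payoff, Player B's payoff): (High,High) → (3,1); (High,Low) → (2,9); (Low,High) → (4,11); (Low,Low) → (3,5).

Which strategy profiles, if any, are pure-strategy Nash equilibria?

(High, High): Player A prefers Low (4 > 3); Player B prefers Low (9 > 1) — not an equilibrium.
(High, Low): Player A prefers Low (3 > 2) — not an equilibrium.
(Low, High): Player A gets 4 ≥ 3 from High, and Player B gets 11 ≥ 5 from Low — Nash equilibrium.
(Low, Low): Player B prefers High (11 > 5) — not an equilibrium.

(Low, High)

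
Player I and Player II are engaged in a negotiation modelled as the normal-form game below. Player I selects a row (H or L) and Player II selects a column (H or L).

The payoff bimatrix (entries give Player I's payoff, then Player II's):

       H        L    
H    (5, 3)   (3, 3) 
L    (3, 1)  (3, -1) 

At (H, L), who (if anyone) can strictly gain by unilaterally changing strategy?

Player I at (H, L) earns 3; deviating to L yields 3 — not better.
Player II earns 3; deviating to H yields 3 — not better.
Neither player can strictly improve; the profile is a Nash equilibrium.

Neither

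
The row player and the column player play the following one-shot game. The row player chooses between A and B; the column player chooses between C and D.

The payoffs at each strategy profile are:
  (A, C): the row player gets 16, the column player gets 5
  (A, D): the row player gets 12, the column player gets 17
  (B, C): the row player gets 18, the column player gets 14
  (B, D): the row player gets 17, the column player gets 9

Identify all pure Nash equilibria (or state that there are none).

(B, C)

(A, C): the row player prefers B (18 > 16); the column player prefers D (17 > 5) — not an equilibrium.
(A, D): the row player prefers B (17 > 12) — not an equilibrium.
(B, C): the row player gets 18 ≥ 16 from A, and the column player gets 14 ≥ 9 from D — Nash equilibrium.
(B, D): the column player prefers C (14 > 9) — not an equilibrium.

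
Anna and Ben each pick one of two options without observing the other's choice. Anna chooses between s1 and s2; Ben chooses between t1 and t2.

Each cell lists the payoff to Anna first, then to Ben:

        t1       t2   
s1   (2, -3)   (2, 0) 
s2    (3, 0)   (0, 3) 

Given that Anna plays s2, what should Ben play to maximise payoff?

Against s2, Ben earns 0 from t1 and 3 from t2.
So t2 is the best response.

t2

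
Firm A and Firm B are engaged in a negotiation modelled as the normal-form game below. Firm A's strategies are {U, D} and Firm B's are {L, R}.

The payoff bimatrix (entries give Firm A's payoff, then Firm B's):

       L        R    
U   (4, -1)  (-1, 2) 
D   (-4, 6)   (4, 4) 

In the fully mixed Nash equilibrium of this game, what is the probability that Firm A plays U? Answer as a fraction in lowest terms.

2/5

Let x be the probability that Firm A plays U. In a completely mixed equilibrium, Firm B must be indifferent between L and R.
Firm B's expected payoff from L is −x + 6(1−x); from R it is 2x + 4(1−x).
Setting these equal: −7x + 6 = −2x + 4, so x = 2/5.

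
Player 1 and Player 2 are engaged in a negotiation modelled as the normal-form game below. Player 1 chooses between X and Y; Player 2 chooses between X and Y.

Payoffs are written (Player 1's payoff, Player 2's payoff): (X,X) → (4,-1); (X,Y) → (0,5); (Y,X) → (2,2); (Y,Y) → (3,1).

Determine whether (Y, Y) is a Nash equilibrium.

No

At (Y, Y), Player 1 earns 3; switching to X would give 0, so Player 1 has no profitable deviation.
Player 2 earns 1; switching to X would give 2, so Player 2 would deviate.
Since at least one player can profitably deviate, this is not a Nash equilibrium.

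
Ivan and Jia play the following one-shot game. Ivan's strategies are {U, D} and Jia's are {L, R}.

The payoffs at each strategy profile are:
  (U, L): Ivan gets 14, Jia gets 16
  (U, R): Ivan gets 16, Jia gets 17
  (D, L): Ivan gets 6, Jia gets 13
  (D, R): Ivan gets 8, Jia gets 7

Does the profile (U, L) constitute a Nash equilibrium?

At (U, L), Ivan earns 14; switching to D would give 6, so Ivan has no profitable deviation.
Jia earns 16; switching to R would give 17, so Jia would deviate.
Since at least one player can profitably deviate, this is not a Nash equilibrium.

No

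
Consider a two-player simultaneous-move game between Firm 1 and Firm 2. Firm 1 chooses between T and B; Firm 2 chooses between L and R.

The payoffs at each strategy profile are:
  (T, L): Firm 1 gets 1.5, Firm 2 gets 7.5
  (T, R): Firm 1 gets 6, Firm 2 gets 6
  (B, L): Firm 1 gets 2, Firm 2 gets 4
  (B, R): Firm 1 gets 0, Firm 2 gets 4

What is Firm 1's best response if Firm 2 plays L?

B

Against L, Firm 1 earns 1.5 from T and 2 from B.
So B is the best response.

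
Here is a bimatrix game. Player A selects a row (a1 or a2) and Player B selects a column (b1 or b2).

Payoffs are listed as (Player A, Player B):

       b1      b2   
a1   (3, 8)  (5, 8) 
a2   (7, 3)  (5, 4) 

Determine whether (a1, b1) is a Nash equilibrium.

At (a1, b1), Player A earns 3; switching to a2 would give 7, so Player A would deviate.
Player B earns 8; switching to b2 would give 8, so Player B has no profitable deviation.
Since at least one player can profitably deviate, this is not a Nash equilibrium.

No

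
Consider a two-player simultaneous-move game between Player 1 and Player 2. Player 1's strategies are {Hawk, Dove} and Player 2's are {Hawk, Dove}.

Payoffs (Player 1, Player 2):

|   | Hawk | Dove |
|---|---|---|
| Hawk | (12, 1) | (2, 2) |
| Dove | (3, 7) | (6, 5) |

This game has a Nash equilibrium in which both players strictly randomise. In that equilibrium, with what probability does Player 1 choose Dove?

Let p be the probability that Player 1 plays Hawk. In a completely mixed equilibrium, Player 2 must be indifferent between Hawk and Dove.
Player 2's expected payoff from Hawk is p + 7(1−p); from Dove it is 2p + 5(1−p).
Setting these equal: −6p + 7 = −3p + 5, so p = 2/3.
Therefore Player 1 plays Dove with probability 1 − 2/3 = 1/3.

1/3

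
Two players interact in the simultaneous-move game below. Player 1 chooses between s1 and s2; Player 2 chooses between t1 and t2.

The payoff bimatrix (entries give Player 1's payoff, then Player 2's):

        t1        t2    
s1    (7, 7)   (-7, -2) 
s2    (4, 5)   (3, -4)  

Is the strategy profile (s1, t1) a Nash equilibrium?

Yes

At (s1, t1), Player 1 earns 7; switching to s2 would give 4, so Player 1 has no profitable deviation.
Player 2 earns 7; switching to t2 would give -2, so Player 2 has no profitable deviation.
Neither player can gain by a unilateral deviation, so this profile is a Nash equilibrium.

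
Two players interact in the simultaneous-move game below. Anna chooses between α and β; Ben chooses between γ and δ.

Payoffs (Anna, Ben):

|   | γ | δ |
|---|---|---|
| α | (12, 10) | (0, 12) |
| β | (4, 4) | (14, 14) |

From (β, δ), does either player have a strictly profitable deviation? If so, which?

Neither

Anna at (β, δ) earns 14; deviating to α yields 0 — not better.
Ben earns 14; deviating to γ yields 4 — not better.
Neither player can strictly improve; the profile is a Nash equilibrium.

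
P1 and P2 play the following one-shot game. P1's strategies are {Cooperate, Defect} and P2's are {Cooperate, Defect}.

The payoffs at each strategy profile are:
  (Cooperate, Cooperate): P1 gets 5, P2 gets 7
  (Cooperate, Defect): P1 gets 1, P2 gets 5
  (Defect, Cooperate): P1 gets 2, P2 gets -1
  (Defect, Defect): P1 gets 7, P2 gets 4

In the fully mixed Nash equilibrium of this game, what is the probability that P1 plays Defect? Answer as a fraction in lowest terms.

Let x be the probability that P1 plays Cooperate. In a completely mixed equilibrium, P2 must be indifferent between Cooperate and Defect.
P2's expected payoff from Cooperate is 7x − (1−x); from Defect it is 5x + 4(1−x).
Setting these equal: 8x − 1 = x + 4, so x = 5/7.
Therefore P1 plays Defect with probability 1 − 5/7 = 2/7.

2/7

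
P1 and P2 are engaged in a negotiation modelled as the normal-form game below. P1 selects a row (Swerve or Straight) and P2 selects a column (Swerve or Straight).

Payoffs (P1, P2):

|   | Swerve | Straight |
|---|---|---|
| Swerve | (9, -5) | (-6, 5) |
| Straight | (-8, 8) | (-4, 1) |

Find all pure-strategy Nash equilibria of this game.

(Swerve, Swerve): P2 prefers Straight (5 > -5) — not an equilibrium.
(Swerve, Straight): P1 prefers Straight (-4 > -6) — not an equilibrium.
(Straight, Swerve): P1 prefers Swerve (9 > -8) — not an equilibrium.
(Straight, Straight): P2 prefers Swerve (8 > 1) — not an equilibrium.

none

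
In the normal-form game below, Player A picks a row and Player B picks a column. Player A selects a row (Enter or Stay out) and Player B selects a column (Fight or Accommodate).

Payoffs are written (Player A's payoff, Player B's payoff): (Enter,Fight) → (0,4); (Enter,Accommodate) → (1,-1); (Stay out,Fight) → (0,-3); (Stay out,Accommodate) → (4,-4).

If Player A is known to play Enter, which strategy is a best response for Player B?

Against Enter, Player B earns 4 from Fight and -1 from Accommodate.
So Fight is the best response.

Fight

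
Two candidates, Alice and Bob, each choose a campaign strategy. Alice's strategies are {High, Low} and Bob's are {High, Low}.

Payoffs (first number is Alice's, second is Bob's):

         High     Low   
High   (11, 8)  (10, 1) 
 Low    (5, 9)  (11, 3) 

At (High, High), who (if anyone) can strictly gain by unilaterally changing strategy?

Neither

Alice at (High, High) earns 11; deviating to Low yields 5 — not better.
Bob earns 8; deviating to Low yields 1 — not better.
Neither player can strictly improve; the profile is a Nash equilibrium.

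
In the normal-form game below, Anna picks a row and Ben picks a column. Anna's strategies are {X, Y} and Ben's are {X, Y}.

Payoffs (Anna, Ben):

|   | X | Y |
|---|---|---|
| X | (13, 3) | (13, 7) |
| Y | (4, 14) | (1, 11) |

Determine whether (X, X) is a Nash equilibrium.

At (X, X), Anna earns 13; switching to Y would give 4, so Anna has no profitable deviation.
Ben earns 3; switching to Y would give 7, so Ben would deviate.
Since at least one player can profitably deviate, this is not a Nash equilibrium.

No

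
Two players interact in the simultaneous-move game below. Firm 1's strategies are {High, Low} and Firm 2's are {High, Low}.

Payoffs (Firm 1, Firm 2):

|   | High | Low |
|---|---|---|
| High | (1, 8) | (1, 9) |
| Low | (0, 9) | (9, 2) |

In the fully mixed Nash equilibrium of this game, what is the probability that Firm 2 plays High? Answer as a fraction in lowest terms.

Let c be the probability that Firm 2 plays High. In a completely mixed equilibrium, Firm 1 must be indifferent between High and Low.
Firm 1's expected payoff from High is c + (1−c); from Low it is 9(1−c).
Setting these equal: 1 = −9c + 9, so c = 8/9.

8/9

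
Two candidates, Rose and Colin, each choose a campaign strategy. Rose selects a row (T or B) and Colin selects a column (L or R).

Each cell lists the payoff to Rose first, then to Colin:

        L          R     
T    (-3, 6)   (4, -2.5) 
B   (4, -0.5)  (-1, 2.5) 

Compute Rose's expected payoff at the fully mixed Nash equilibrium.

First find q, the probability Colin plays L, from Rose's indifference between T and B: −3q + 4(1−q) = 4q − (1−q), giving q = 5/12.
Since Rose is indifferent in equilibrium, Rose's expected payoff equals the payoff from either row against (5/12, 7/12). Using T: −3(5/12) + 4(7/12) = 13/12.

13/12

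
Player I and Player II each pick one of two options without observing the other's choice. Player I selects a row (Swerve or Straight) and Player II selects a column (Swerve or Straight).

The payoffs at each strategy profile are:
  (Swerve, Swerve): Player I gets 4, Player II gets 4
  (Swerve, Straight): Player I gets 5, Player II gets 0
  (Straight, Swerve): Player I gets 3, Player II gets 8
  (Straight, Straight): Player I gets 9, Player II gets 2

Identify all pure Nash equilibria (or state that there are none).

(Swerve, Swerve): Player I gets 4 ≥ 3 from Straight, and Player II gets 4 ≥ 0 from Straight — Nash equilibrium.
(Swerve, Straight): Player I prefers Straight (9 > 5); Player II prefers Swerve (4 > 0) — not an equilibrium.
(Straight, Swerve): Player I prefers Swerve (4 > 3) — not an equilibrium.
(Straight, Straight): Player II prefers Swerve (8 > 2) — not an equilibrium.

(Swerve, Swerve)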